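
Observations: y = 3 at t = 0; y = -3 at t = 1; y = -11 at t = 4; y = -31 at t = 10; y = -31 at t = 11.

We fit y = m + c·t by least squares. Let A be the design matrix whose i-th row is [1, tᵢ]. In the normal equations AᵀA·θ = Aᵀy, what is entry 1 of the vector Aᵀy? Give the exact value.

Entry 1 ↔ basis 1, so (Aᵀy)_{1} = Σᵢ yᵢ = (1)·(3) + (1)·(-3) + (1)·(-11) + (1)·(-31) + (1)·(-31) = -73.

-73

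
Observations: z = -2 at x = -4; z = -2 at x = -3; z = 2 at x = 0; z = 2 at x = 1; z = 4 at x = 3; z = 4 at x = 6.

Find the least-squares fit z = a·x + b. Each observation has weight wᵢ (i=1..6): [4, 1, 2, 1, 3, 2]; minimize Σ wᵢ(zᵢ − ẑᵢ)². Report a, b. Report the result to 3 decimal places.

Normal-equation sums: Σwᵢ·x·x = 173, Σwᵢ·x = 3, Σwᵢ·1 = 13.
Moment sums: Σwᵢ·x·z = 124, Σwᵢ·z = 16.
det = 173·13 − 3² = 2240.
a = (124·13 − 3·16)/2240 = 391/560; b = (173·16 − 3·124)/2240 = 599/560.

a = 0.698, b = 1.070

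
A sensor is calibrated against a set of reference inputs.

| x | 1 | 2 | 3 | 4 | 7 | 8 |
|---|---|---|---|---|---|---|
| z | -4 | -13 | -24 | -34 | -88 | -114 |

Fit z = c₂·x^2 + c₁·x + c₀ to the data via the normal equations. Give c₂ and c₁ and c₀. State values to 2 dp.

Forming AᵀA = [[6851, 955, 143]; [955, 143, 25]; [143, 25, 6]] and Aᵀz = [-12424, -1766, -277]ᵀ gives AᵀA·[c₂, c₁, c₀]ᵀ = Aᵀz.
Solving the 3×3 system (Gaussian elimination) gives c₂ = -793/587, c₁ = -1914/587, c₀ = -225/587.

c₂ = -1.35, c₁ = -3.26, c₀ = -0.38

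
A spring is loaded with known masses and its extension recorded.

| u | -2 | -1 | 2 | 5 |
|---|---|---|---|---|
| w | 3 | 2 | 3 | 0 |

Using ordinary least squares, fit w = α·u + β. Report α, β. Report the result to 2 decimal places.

α = -0.33, β = 2.33

MᵀM·[α, β]ᵀ = Mᵀw reads: 34·α + 4·β = -2;  4·α + 4·β = 8.
det = 34·4 − 4² = 120.
α = ((-2)·4 − 4·8)/120 = -1/3; β = (34·8 − 4·(-2))/120 = 7/3.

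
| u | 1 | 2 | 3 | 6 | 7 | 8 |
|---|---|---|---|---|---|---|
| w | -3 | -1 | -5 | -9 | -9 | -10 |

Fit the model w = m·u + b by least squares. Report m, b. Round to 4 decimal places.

m = -1.2169, b = -0.6908

The normal system MᵀM·[m, b]ᵀ = Mᵀw is [[163, 27]; [27, 6]]·[m, b]ᵀ = [-217, -37]ᵀ.
det = 163·6 − 27² = 249.
m = ((-217)·6 − 27·(-37))/249 = -101/83; b = (163·(-37) − 27·(-217))/249 = -172/249.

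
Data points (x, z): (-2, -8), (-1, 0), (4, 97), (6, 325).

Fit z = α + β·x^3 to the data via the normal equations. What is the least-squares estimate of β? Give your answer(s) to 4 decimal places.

Setting ∂/∂α … = 0 gives: 4·α + 271·β = 414;  271·α + 50817·β = 76472.
(Σ1 = 4, Σx^3 = 271, Σx^3·x^3 = 50817, Σz = 414, Σx^3·z = 76472.)
Δ = 4·50817 − 271² = 129827.
α = (414·50817 − 271·76472)/129827 = 314326/129827; β = (4·76472 − 271·414)/129827 = 193694/129827.

β = 1.4919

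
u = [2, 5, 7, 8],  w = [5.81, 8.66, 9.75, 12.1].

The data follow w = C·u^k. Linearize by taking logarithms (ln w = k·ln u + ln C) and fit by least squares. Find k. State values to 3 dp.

Taking logs, ln w = k·ln u + ln C, so regress ln w on ln u.
Sums: Σln u = 6.3279, Σ(ln u)² = 11.1814, Σln w = 8.6888, Σln u·ln w = 14.3098.
Normal system: [[11.1814, 6.3279]; [6.3279, 4]]·[k, ln C]ᵀ = [14.3098, 8.6888]ᵀ.
Δ = 11.1814·4 − (6.3279)² = 4.6828; k = (14.3098·4 − 6.3279·8.6888)/4.6828 = 0.48203, ln C = (11.1814·8.6888 − 6.3279·14.3098)/4.6828 = 1.40963.

k = 0.482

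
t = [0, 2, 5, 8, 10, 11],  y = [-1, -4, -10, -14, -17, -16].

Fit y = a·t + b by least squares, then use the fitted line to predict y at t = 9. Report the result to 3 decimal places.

ŷ = -14.741

The normal equations are: 314·a + 36·b = -516;  36·a + 6·b = -62.
Δ = 314·6 − 36² = 588.
a = ((-516)·6 − 36·(-62))/588 = -72/49; b = (314·(-62) − 36·(-516))/588 = -223/147.
At t = 9: ŷ = (-72/49)·(9) + (-223/147)·(1) = -2167/147.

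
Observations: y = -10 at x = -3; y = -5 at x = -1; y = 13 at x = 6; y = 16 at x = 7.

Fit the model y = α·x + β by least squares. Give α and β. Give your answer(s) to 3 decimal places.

α = 2.589, β = -2.324

Entries of MᵀM: Σx·x = 95, Σx = 9, Σ1 = 4.
And Σx·y = 225, Σy = 14.
Normal equations: [[95, 9]; [9, 4]]·[α, β]ᵀ = [225, 14]ᵀ.
Eliminating β: 4·(row 1) − 9·(row 2) gives 299·α = 4·225 − 9·14 = 774, so α = 774/299.
Then β = (14 − 9·(774/299))/4 = -695/299.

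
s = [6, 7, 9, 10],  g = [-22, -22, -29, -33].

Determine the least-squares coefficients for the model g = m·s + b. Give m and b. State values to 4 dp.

The normal system MᵀM·[m, b]ᵀ = Mᵀg is [[266, 32]; [32, 4]]·[m, b]ᵀ = [-877, -106]ᵀ.
Eliminating b: 4·(row 1) − 32·(row 2) gives 40·m = 4·(-877) − 32·(-106) = -116, so m = -29/10.
Then b = ((-106) − 32·(-29/10))/4 = -33/10.

m = -2.9000, b = -3.3000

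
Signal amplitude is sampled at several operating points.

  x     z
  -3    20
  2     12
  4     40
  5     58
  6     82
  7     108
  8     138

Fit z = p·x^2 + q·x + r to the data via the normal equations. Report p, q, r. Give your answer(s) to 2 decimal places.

p = 2.01, q = 0.76, r = 3.88

Normal-equation sums: Σx^2·x^2 = 8771, Σx^2·x = 1241, Σx^2 = 203, Σx·x = 203, Σx = 29, Σ1 = 7.
Right-hand side: Σx^2·z = 19394, Σx·z = 2766, Σz = 458.
So AᵀA·[p, q, r]ᵀ = Aᵀz: [[8771, 1241, 203]; [1241, 203, 29]; [203, 29, 7]]·[p, q, r]ᵀ = [19394, 2766, 458]ᵀ.
Row-reducing yields p = 296/147, q = 16/21, r = 190/49.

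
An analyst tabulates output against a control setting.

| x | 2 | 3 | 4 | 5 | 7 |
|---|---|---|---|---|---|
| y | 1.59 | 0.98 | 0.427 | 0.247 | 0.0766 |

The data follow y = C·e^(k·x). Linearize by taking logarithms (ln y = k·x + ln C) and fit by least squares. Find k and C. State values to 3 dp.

Let Y = ln y. Fitting Y = k·x + ln C by least squares:
Over the data: Σx = 21.0000, Σ(x)² = 103.0000, Σln y = -4.3750, Σx·ln y = -27.5130.
Normal system: [[103.0000, 21.0000]; [21.0000, 5]]·[k, ln C]ᵀ = [-27.5130, -4.3750]ᵀ.
Slope k = (n·Σx·ln y − Σx·Σln y)/(n·Σ(x)² − (Σx)²) = (5·-27.5130 − 21.0000·-4.3750)/74.0000 = -0.61744; ln C = (Σln y − k·Σx)/n = 1.71826, so C = exp(1.71826) = 5.57479.

k = -0.617, C = 5.575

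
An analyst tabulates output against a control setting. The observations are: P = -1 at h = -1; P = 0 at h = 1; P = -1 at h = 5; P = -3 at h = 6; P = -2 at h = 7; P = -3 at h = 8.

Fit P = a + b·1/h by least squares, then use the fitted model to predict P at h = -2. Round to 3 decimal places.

P̂ = -1.874

From the data, Σ1 = 6, Σ1/h = 533/840, Σ1/h·1/h = 1484449/705600.
And ΣP = -10, Σ1/h·P = -101/280.
Normal equations: [[6, 533/840]; [533/840, 1484449/705600]]·[a, b]ᵀ = [-10, -101/280]ᵀ.
Determinant 6·(1484449/705600) − (533/840)² = 1724521/141120.
a = ((-10)·(1484449/705600) − (533/840)·(-101/280))/(1724521/141120) = -14682991/8622605; b = (6·(-101/280) − (533/840)·(-10))/(1724521/141120) = 590016/1724521.
At h = -2: P̂ = (-14682991/8622605)·(1) + (590016/1724521)·(-1/2) = -16158031/8622605.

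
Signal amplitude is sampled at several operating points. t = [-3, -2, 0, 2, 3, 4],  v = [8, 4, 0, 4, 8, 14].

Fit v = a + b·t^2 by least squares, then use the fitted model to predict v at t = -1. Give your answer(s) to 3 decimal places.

Compute the Gram sums: Σ1 = 6, Σt^2 = 42, Σt^2·t^2 = 450.
And Σv = 38, Σt^2·v = 400.
Δ = 6·450 − 42² = 936.
a = (38·450 − 42·400)/936 = 25/78; b = (6·400 − 42·38)/936 = 67/78.
At t = -1: v̂ = (25/78)·(1) + (67/78)·(1) = 46/39.

v̂ = 1.179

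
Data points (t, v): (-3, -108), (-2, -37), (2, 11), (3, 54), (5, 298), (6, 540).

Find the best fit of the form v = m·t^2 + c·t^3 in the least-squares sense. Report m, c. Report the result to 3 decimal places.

m = -3.060, c = 3.006

The normal equations are: 2115·m + 10901·c = 26300;  10901·m + 63867·c = 158648.
Δ = 2115·63867 − 10901² = 16246904.
m = (26300·63867 − 10901·158648)/16246904 = -12429937/4061726; c = (2115·158648 − 10901·26300)/16246904 = 12211055/4061726.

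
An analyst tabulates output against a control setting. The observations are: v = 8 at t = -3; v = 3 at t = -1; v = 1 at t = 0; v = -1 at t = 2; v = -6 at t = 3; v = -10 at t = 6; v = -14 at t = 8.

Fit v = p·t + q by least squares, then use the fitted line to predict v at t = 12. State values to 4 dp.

Compute the Gram sums: Σt·t = 123, Σt = 15, Σ1 = 7.
Moment sums: Σt·v = -219, Σv = -19.
Eliminating q: 7·(row 1) − 15·(row 2) gives 636·p = 7·(-219) − 15·(-19) = -1248, so p = -104/53.
Then q = ((-19) − 15·(-104/53))/7 = 79/53.
At t = 12: v̂ = (-104/53)·(12) + (79/53)·(1) = -1169/53.

v̂ = -22.0566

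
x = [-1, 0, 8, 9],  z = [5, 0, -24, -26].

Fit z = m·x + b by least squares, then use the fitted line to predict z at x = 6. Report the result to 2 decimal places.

The normal equations are: 146·m + 16·b = -431;  16·m + 4·b = -45.
Eliminating b: 4·(row 1) − 16·(row 2) gives 328·m = 4·(-431) − 16·(-45) = -1004, so m = -251/82.
Then b = ((-45) − 16·(-251/82))/4 = 163/164.
At x = 6: ẑ = (-251/82)·(6) + (163/164)·(1) = -2849/164.

ẑ = -17.37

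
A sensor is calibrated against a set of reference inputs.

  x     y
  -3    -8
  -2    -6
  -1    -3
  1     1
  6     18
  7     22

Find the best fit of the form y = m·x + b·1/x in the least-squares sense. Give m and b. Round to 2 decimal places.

m = 3.09, b = -1.13

The normal equations are: 100·m + 6·b = 302;  6·m + (2125/882)·b = 332/21.
(Σx·x = 100, Σx·1/x = 6, Σ1/x·1/x = 2125/882, Σx·y = 302, Σ1/x·y = 332/21.)
Determinant 100·(2125/882) − 6² = 90374/441.
m = (302·(2125/882) − 6·(332/21))/(90374/441) = 279043/90374; b = (100·(332/21) − 6·302)/(90374/441) = -50946/45187.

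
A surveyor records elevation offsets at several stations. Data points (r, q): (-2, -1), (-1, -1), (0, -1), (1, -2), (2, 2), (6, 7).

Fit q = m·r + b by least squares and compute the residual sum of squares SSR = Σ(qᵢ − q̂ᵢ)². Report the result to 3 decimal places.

Entries of AᵀA: Σr·r = 46, Σr = 6, Σ1 = 6.
Right-hand side: Σr·q = 47, Σq = 4.
Normal equations: [[46, 6]; [6, 6]]·[m, b]ᵀ = [47, 4]ᵀ.
Eliminating b: 6·(row 1) − 6·(row 2) gives 240·m = 6·47 − 6·4 = 258, so m = 43/40.
Then b = (4 − 6·(43/40))/6 = -49/120.
Residuals: 187/120, 29/60, -71/120, -8/3, 31/120, 23/24; SSR = 1333/120.

SSR = 11.108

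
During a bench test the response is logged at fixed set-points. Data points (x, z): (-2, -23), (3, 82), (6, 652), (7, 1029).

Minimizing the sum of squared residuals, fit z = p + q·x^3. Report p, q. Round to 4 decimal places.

Entries of MᵀM: Σ1 = 4, Σx^3 = 578, Σx^3·x^3 = 165098.
For Mᵀz: Σz = 1740, Σx^3·z = 496177.
Δ = 4·165098 − 578² = 326308.
p = (1740·165098 − 578·496177)/326308 = 240107/163154; q = (4·496177 − 578·1740)/326308 = 244747/81577.

p = 1.4717, q = 3.0002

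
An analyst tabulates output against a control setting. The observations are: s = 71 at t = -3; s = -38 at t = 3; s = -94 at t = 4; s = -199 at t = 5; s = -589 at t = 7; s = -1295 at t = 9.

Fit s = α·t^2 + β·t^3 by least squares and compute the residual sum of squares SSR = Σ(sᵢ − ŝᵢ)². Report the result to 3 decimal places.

SSR = 11.173

From the data, Σt^2·t^2 = 10005, Σt^2·t^3 = 80005, Σt^3·t^3 = 670269.
For Aᵀs: Σt^2·s = -139938, Σt^3·s = -1179916.
Δ = 10005·670269 − 80005² = 305241320.
α = ((-139938)·670269 − 80005·(-1179916))/305241320 = 301538129/152620660; β = (10005·(-1179916) − 80005·(-139938))/305241320 = -60931989/30524132.
Residuals: -25898704/38155165, -143804863/76310330, 81821094/38155165, 8626428/7631033, -85287963/76310330, 7189189/38155165; SSR = 852622131/76310330.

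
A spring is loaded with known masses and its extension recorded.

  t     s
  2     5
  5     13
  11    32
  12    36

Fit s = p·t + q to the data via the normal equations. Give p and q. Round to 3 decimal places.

p = 3.101, q = -1.761

Setting ∂/∂p … = 0 gives: 294·p + 30·q = 859;  30·p + 4·q = 86.
(Σt·t = 294, Σt = 30, Σ1 = 4, Σt·s = 859, Σs = 86.)
Eliminating q: 4·(row 1) − 30·(row 2) gives 276·p = 4·859 − 30·86 = 856, so p = 214/69.
Then q = (86 − 30·(214/69))/4 = -81/46.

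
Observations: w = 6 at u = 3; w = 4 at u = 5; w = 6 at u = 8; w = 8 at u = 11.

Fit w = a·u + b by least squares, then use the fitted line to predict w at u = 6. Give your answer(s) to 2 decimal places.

From the data, Σu·u = 219, Σu = 27, Σ1 = 4.
For Mᵀw: Σu·w = 174, Σw = 24.
Normal equations: [[219, 27]; [27, 4]]·[a, b]ᵀ = [174, 24]ᵀ.
det = 219·4 − 27² = 147.
a = (174·4 − 27·24)/147 = 16/49; b = (219·24 − 27·174)/147 = 186/49.
At u = 6: ŵ = (16/49)·(6) + (186/49)·(1) = 282/49.

ŵ = 5.76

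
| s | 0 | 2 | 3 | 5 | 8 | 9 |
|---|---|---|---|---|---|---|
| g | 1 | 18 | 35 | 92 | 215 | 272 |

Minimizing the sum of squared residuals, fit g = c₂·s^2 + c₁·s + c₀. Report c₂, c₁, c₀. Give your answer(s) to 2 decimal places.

From the data, Σs^2·s^2 = 11379, Σs^2·s = 1401, Σs^2 = 183, Σs·s = 183, Σs = 27, Σ1 = 6.
For Xᵀg: Σs^2·g = 38479, Σs·g = 4769, Σg = 633.
Row-reducing yields c₂ = 389/128, c₁ = 1033/384, c₀ = 45/64.

c₂ = 3.04, c₁ = 2.69, c₀ = 0.70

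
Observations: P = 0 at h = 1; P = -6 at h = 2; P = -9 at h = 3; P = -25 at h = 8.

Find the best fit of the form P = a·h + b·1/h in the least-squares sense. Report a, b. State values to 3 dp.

a = -3.201, b = 2.673

With design matrix M, MᵀM = [[78, 4]; [4, 793/576]] and MᵀP = [-239, -73/8]ᵀ.
Determinant 78·(793/576) − 4² = 8773/96.
a = ((-239)·(793/576) − 4·(-73/8))/(8773/96) = -168503/52638; b = (78·(-73/8) − 4·(-239))/(8773/96) = 23448/8773.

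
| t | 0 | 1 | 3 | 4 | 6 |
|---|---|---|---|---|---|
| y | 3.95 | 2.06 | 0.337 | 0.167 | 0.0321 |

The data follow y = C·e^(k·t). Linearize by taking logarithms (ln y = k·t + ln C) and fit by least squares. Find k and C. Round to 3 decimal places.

With ln yᵢ as the transformed response and tᵢ as the regressor:
Over the data: Σt = 14.0000, Σ(t)² = 62.0000, Σln y = -4.2199, Σt·ln y = -30.3328.
Normal system: [[62.0000, 14.0000]; [14.0000, 5]]·[k, ln C]ᵀ = [-30.3328, -4.2199]ᵀ.
Δ = 62.0000·5 − (14.0000)² = 114.0000; k = (-30.3328·5 − 14.0000·-4.2199)/114.0000 = -0.81215, ln C = (62.0000·-4.2199 − 14.0000·-30.3328)/114.0000 = 1.43004, so C = exp(1.43004) = 4.17885.

k = -0.812, C = 4.179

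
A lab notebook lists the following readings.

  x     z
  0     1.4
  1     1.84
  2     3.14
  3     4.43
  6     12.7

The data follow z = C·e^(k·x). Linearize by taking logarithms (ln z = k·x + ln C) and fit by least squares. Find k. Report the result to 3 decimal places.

Linearized form: ln z = k·x + ln C. From the 5 transformed points,
AᵀA = [[50.0000, 12.0000]; [12.0000, 5]], rhs = [22.6130, 6.1205]ᵀ  (here Σx = 12.0000, Σ(x)² = 50.0000, Σln z = 6.1205, Σx·ln z = 22.6130).
Solving (det = 106.0000): k = 0.37377, ln C = 0.32705.

k = 0.374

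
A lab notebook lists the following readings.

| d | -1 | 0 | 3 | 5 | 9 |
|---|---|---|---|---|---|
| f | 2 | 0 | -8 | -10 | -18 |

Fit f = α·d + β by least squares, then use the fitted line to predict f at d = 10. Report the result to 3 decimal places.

Entries of XᵀX: Σd·d = 116, Σd = 16, Σ1 = 5.
And Σd·f = -238, Σf = -34.
Eliminating β: 5·(row 1) − 16·(row 2) gives 324·α = 5·(-238) − 16·(-34) = -646, so α = -323/162.
Then β = ((-34) − 16·(-323/162))/5 = -34/81.
At d = 10: f̂ = (-323/162)·(10) + (-34/81)·(1) = -1649/81.

f̂ = -20.358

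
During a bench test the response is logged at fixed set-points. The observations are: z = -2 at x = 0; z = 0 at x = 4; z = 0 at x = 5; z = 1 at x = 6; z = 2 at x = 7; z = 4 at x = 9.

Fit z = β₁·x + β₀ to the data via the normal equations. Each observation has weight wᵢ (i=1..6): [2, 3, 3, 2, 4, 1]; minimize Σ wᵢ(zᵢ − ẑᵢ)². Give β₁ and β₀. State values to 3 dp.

With design matrix M, MᵀWM = [[472, 76]; [76, 15]] and MᵀWz = [104, 10]ᵀ.
Δ = 472·15 − 76² = 1304.
β₁ = (104·15 − 76·10)/1304 = 100/163; β₀ = (472·10 − 76·104)/1304 = -398/163.

β₁ = 0.613, β₀ = -2.442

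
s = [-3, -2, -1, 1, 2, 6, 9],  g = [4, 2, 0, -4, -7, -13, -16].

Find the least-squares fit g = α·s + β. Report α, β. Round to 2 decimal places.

α = -1.71, β = -1.92

From the data, Σs·s = 136, Σs = 12, Σ1 = 7.
Right-hand side: Σs·g = -256, Σg = -34.
AᵀA·[α, β]ᵀ = Aᵀg becomes [[136, 12]; [12, 7]]·[α, β]ᵀ = [-256, -34]ᵀ.
Determinant 136·7 − 12² = 808.
α = ((-256)·7 − 12·(-34))/808 = -173/101; β = (136·(-34) − 12·(-256))/808 = -194/101.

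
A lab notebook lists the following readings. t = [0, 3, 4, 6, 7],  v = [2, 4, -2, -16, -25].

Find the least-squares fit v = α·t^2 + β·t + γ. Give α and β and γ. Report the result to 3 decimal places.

Normal-equation sums: Σt^2·t^2 = 4034, Σt^2·t = 650, Σt^2 = 110, Σt·t = 110, Σt = 20, Σ1 = 5.
And Σt^2·v = -1797, Σt·v = -267, Σv = -37.
Normal equations: [[4034, 650, 110]; [650, 110, 20]; [110, 20, 5]]·[α, β, γ]ᵀ = [-1797, -267, -37]ᵀ.
Solving the 3×3 system (Gaussian elimination) gives α = -25/24, β = 133/40, γ = 133/60.

α = -1.042, β = 3.325, γ = 2.217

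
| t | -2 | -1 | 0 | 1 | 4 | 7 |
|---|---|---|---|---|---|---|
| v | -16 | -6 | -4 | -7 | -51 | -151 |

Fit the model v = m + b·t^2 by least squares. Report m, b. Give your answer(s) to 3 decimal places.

The normal system XᵀX·[m, b]ᵀ = Xᵀv is [[6, 71]; [71, 2675]]·[m, b]ᵀ = [-235, -8292]ᵀ.
det = 6·2675 − 71² = 11009.
m = ((-235)·2675 − 71·(-8292))/11009 = -39893/11009; b = (6·(-8292) − 71·(-235))/11009 = -33067/11009.

m = -3.624, b = -3.004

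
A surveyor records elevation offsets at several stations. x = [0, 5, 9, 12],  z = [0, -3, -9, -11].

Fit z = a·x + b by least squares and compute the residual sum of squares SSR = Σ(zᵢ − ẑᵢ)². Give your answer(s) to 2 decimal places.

SSR = 2.67

Setting ∂/∂a … = 0 gives: 250·a + 26·b = -228;  26·a + 4·b = -23.
Eliminating b: 4·(row 1) − 26·(row 2) gives 324·a = 4·(-228) − 26·(-23) = -314, so a = -157/162.
Then b = ((-23) − 26·(-157/162))/4 = 89/162.
Residuals: -89/162, 35/27, -67/81, 13/162; SSR = 433/162.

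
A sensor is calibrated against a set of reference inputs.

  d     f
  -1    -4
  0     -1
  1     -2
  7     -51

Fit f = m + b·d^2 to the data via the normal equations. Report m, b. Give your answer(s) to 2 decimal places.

Sums needed: Σ1 = 4, Σd^2 = 51, Σd^2·d^2 = 2403.
Right-hand side: Σf = -58, Σd^2·f = -2505.
AᵀA·[m, b]ᵀ = Aᵀf becomes [[4, 51]; [51, 2403]]·[m, b]ᵀ = [-58, -2505]ᵀ.
det = 4·2403 − 51² = 7011.
m = ((-58)·2403 − 51·(-2505))/7011 = -1291/779; b = (4·(-2505) − 51·(-58))/7011 = -2354/2337.

m = -1.66, b = -1.01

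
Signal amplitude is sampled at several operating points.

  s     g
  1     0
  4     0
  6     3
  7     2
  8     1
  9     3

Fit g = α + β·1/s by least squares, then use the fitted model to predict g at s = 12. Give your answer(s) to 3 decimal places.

ĝ = 2.021

Compute the Gram sums: Σ1 = 6, Σ1/s = 905/504, Σ1/s·1/s = 289237/254016.
For Aᵀg: Σg = 9, Σ1/s·g = 209/168.
So AᵀA·[α, β]ᵀ = Aᵀg: [[6, 905/504]; [905/504, 289237/254016]]·[α, β]ᵀ = [9, 209/168]ᵀ.
Eliminating β: (289237/254016)·(row 1) − (905/504)·(row 2) gives (916397/254016)·α = (289237/254016)·9 − (905/504)·(209/168) = 48469/6048, so α = 2035698/916397.
Then β = ((209/168) − (905/504)·(2035698/916397))/(289237/254016) = -2209032/916397.
At s = 12: ĝ = (2035698/916397)·(1) + (-2209032/916397)·(1/12) = 1851612/916397.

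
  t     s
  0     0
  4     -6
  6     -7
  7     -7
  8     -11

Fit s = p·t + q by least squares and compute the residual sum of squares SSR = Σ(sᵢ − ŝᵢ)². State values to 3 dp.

SSR = 5.200

Compute the Gram sums: Σt·t = 165, Σt = 25, Σ1 = 5.
And Σt·s = -203, Σs = -31.
Normal equations: [[165, 25]; [25, 5]]·[p, q]ᵀ = [-203, -31]ᵀ.
det = 165·5 − 25² = 200.
p = ((-203)·5 − 25·(-31))/200 = -6/5; q = (165·(-31) − 25·(-203))/200 = -1/5.
Residuals: 1/5, -1, 2/5, 8/5, -6/5; SSR = 26/5.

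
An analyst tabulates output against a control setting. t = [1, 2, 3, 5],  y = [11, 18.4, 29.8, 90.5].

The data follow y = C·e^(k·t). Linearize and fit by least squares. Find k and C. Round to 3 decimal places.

Linearized form: ln y = k·t + ln C. From the 4 transformed points,
AᵀA = [[39.0000, 11.0000]; [11.0000, 4]], rhs = [40.9329, 13.2101]ᵀ  (here Σt = 11.0000, Σ(t)² = 39.0000, Σln y = 13.2101, Σt·ln y = 40.9329).
Solving (det = 35.0000): k = 0.52630, ln C = 1.85521, so C = exp(1.85521) = 6.39306.

k = 0.526, C = 6.393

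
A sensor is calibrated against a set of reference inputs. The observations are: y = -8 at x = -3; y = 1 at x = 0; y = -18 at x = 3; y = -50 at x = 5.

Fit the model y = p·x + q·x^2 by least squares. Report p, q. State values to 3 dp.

With design matrix A, AᵀA = [[43, 125]; [125, 787]] and Aᵀy = [-280, -1484]ᵀ.
Eliminating q: 787·(row 1) − 125·(row 2) gives 18216·p = 787·(-280) − 125·(-1484) = -34860, so p = -2905/1518.
Then q = ((-1484) − 125·(-2905/1518))/787 = -2401/1518.

p = -1.914, q = -1.582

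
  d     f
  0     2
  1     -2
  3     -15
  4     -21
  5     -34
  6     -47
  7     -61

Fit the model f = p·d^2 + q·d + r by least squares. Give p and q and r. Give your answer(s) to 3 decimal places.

Forming MᵀM = [[4660, 776, 136]; [776, 136, 26]; [136, 26, 7]] and Mᵀf = [-6004, -1010, -178]ᵀ gives MᵀM·[p, q, r]ᵀ = Mᵀf.
Row-reducing yields p = -286/301, q = -1397/602, r = 71/43.

p = -0.950, q = -2.321, r = 1.651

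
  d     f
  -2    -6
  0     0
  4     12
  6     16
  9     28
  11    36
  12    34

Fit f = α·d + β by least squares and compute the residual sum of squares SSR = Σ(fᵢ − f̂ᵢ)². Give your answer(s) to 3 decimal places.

Normal-equation sums: Σd·d = 402, Σd = 40, Σ1 = 7.
Moment sums: Σd·f = 1212, Σf = 120.
XᵀX·[α, β]ᵀ = Xᵀf becomes [[402, 40]; [40, 7]]·[α, β]ᵀ = [1212, 120]ᵀ.
det = 402·7 − 40² = 1214.
α = (1212·7 − 40·120)/1214 = 1842/607; β = (402·120 − 40·1212)/1214 = -120/607.
Residuals: 162/607, 120/607, 36/607, -1220/607, 538/607, 1710/607, -1346/607; SSR = 10800/607.

SSR = 17.792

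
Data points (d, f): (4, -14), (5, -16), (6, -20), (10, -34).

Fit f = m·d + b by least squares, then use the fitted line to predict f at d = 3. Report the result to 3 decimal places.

f̂ = -9.880

Sums needed: Σd·d = 177, Σd = 25, Σ1 = 4.
For Mᵀf: Σd·f = -596, Σf = -84.
Determinant 177·4 − 25² = 83.
m = ((-596)·4 − 25·(-84))/83 = -284/83; b = (177·(-84) − 25·(-596))/83 = 32/83.
At d = 3: f̂ = (-284/83)·(3) + (32/83)·(1) = -820/83.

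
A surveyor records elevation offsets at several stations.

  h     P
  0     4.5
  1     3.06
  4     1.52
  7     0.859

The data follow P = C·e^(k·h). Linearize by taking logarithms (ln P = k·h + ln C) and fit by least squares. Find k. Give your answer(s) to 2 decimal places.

With ln Pᵢ as the transformed response and hᵢ as the regressor:
AᵀA = [[66.0000, 12.0000]; [12.0000, 4]], rhs = [1.7294, 2.8892]ᵀ  (here Σh = 12.0000, Σ(h)² = 66.0000, Σln P = 2.8892, Σh·ln P = 1.7294).
Slope k = (n·Σh·ln P − Σh·Σln P)/(n·Σ(h)² − (Σh)²) = (4·1.7294 − 12.0000·2.8892)/120.0000 = -0.23128; ln C = (Σln P − k·Σh)/n = 1.41613.

k = -0.23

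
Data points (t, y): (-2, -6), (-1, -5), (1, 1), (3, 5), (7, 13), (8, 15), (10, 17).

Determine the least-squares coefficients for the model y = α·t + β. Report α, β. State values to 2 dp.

The normal equations are: 228·α + 26·β = 414;  26·α + 7·β = 40.
(Σt·t = 228, Σt = 26, Σ1 = 7, Σt·y = 414, Σy = 40.)
Δ = 228·7 − 26² = 920.
α = (414·7 − 26·40)/920 = 929/460; β = (228·40 − 26·414)/920 = -411/230.

α = 2.02, β = -1.79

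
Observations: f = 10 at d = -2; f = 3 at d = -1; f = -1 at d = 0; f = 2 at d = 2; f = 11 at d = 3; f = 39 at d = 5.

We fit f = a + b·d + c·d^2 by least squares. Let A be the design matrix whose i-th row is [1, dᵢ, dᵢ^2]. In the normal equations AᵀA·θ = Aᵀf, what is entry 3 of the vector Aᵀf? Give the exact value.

1125

Entry 3 ↔ basis d^2, so (Aᵀf)_{3} = Σᵢ (d^2)·fᵢ = (4)·(10) + (1)·(3) + (0)·(-1) + (4)·(2) + (9)·(11) + (25)·(39) = 1125.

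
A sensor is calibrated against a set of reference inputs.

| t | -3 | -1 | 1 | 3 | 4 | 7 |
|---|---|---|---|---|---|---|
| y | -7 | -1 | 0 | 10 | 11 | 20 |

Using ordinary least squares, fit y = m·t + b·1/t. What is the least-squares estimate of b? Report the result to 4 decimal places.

b = -2.3305

Compute the Gram sums: Σt·t = 85, Σt·1/t = 6, Σ1/t·1/t = 16265/7056.
For Aᵀy: Σt·y = 236, Σ1/t·y = 1031/84.
Eliminating b: (16265/7056)·(row 1) − 6·(row 2) gives (1128509/7056)·m = (16265/7056)·236 − 6·(1031/84) = 829729/1764, so m = 3318916/1128509.
Then b = ((1031/84) − 6·(3318916/1128509))/(16265/7056) = -2629956/1128509.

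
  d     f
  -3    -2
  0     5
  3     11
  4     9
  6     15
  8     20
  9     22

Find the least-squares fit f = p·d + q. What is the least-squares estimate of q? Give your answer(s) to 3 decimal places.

MᵀM·[p, q]ᵀ = Mᵀf reads: 215·p + 27·q = 523;  27·p + 7·q = 80.
(Σd·d = 215, Σd = 27, Σ1 = 7, Σd·f = 523, Σf = 80.)
Eliminating q: 7·(row 1) − 27·(row 2) gives 776·p = 7·523 − 27·80 = 1501, so p = 1501/776.
Then q = (80 − 27·(1501/776))/7 = 3079/776.

q = 3.968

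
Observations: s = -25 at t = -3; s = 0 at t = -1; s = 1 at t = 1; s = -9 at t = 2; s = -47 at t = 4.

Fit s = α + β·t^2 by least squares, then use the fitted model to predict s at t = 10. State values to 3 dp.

ŝ = -313.302

MᵀM·[α, β]ᵀ = Mᵀs reads: 5·α + 31·β = -80;  31·α + 355·β = -1012.
det = 5·355 − 31² = 814.
α = ((-80)·355 − 31·(-1012))/814 = 1486/407; β = (5·(-1012) − 31·(-80))/814 = -1290/407.
At t = 10: ŝ = (1486/407)·(1) + (-1290/407)·(100) = -127514/407.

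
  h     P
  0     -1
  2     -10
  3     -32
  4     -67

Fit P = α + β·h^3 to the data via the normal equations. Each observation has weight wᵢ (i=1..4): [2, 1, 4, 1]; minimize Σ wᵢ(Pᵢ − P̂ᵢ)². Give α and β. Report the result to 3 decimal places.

α = -2.330, β = -1.046

With design matrix A, AᵀWA = [[8, 180]; [180, 7076]] and AᵀWP = [-207, -7824]ᵀ.
Eliminating β: 7076·(row 1) − 180·(row 2) gives 24208·α = 7076·(-207) − 180·(-7824) = -56412, so α = -14103/6052.
Then β = ((-7824) − 180·(-14103/6052))/7076 = -6333/6052.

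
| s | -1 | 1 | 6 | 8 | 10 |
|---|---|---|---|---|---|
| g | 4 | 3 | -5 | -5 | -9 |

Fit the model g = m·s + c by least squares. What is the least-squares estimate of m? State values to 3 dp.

m = -1.191

AᵀA·[m, c]ᵀ = Aᵀg reads: 202·m + 24·c = -161;  24·m + 5·c = -12.
Determinant 202·5 − 24² = 434.
m = ((-161)·5 − 24·(-12))/434 = -517/434; c = (202·(-12) − 24·(-161))/434 = 720/217.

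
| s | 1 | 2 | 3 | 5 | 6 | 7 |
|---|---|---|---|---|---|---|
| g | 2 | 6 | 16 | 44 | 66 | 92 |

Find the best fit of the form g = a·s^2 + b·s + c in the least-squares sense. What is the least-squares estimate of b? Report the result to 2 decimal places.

Setting ∂/∂a … = 0 gives: 4420·a + 720·b + 124·c = 8154;  720·a + 124·b + 24·c = 1322;  124·a + 24·b + 6·c = 226.
Inverting the 3×3 Gram matrix, [a, b, c]ᵀ = [209/98, -209/98, 104/49]ᵀ.

b = -2.13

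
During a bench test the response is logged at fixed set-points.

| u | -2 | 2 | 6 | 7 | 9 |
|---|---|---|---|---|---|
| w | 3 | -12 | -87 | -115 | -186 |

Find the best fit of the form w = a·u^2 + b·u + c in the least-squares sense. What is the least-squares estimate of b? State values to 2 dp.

b = -3.45

From the data, Σu^2·u^2 = 10290, Σu^2·u = 1288, Σu^2 = 174, Σu·u = 174, Σu = 22, Σ1 = 5.
For Aᵀw: Σu^2·w = -23869, Σu·w = -3031, Σw = -397.
So AᵀA·[a, b, c]ᵀ = Aᵀw: [[10290, 1288, 174]; [1288, 174, 22]; [174, 22, 5]]·[a, b, c]ᵀ = [-23869, -3031, -397]ᵀ.
Row-reducing yields a = -263141/135062, b = -466085/135062, c = 242079/67531.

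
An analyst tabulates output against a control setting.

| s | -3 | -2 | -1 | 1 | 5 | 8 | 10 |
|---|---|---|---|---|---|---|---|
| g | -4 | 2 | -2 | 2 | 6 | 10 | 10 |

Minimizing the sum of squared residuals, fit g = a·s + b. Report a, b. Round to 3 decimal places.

a = 1.016, b = 0.815

Compute the Gram sums: Σs·s = 204, Σs = 18, Σ1 = 7.
Right-hand side: Σs·g = 222, Σg = 24.
So MᵀM·[a, b]ᵀ = Mᵀg: [[204, 18]; [18, 7]]·[a, b]ᵀ = [222, 24]ᵀ.
det = 204·7 − 18² = 1104.
a = (222·7 − 18·24)/1104 = 187/184; b = (204·24 − 18·222)/1104 = 75/92.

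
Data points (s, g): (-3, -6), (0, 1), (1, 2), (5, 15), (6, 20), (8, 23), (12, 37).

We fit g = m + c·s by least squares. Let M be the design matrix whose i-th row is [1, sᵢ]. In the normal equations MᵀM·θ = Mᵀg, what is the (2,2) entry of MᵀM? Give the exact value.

279

Row 2 ↔ basis s, column 2 ↔ basis s, so (MᵀM)_{2,2} = Σᵢ (s)·(s) = (-3)·(-3) + (0)·(0) + (1)·(1) + (5)·(5) + (6)·(6) + (8)·(8) + (12)·(12) = 279.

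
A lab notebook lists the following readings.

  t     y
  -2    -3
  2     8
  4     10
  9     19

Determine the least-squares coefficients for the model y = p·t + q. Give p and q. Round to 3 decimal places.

Setting ∂/∂p … = 0 gives: 105·p + 13·q = 233;  13·p + 4·q = 34.
(Σt·t = 105, Σt = 13, Σ1 = 4, Σt·y = 233, Σy = 34.)
Eliminating q: 4·(row 1) − 13·(row 2) gives 251·p = 4·233 − 13·34 = 490, so p = 490/251.
Then q = (34 − 13·(490/251))/4 = 541/251.

p = 1.952, q = 2.155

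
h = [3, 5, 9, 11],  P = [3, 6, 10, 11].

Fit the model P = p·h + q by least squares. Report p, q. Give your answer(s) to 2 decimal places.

p = 1.00, q = 0.50

From the data, Σh·h = 236, Σh = 28, Σ1 = 4.
And Σh·P = 250, ΣP = 30.
So AᵀA·[p, q]ᵀ = AᵀP: [[236, 28]; [28, 4]]·[p, q]ᵀ = [250, 30]ᵀ.
Eliminating q: 4·(row 1) − 28·(row 2) gives 160·p = 4·250 − 28·30 = 160, so p = 1.
Then q = (30 − 28·1)/4 = 1/2.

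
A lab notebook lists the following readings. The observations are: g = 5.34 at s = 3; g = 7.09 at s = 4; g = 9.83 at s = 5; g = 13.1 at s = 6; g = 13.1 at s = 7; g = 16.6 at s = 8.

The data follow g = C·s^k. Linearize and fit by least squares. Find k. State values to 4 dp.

With ln gᵢ as the transformed response and ln sᵢ as the regressor:
Σln s = 9.9115, Σ(ln s)² = 17.0401, Σln g = 13.8740, Σln s·ln g = 23.6916.
Equations: 17.0401·k + 9.9115·ln C = 23.6916;  9.9115·k + 6·ln C = 13.8740.
Slope k = (n·Σln s·ln g − Σln s·Σln g)/(n·Σ(ln s)² − (Σln s)²) = (6·23.6916 − 9.9115·13.8740)/4.0036 = 1.15848; ln C = (Σln g − k·Σln s)/n = 0.39862.

k = 1.1585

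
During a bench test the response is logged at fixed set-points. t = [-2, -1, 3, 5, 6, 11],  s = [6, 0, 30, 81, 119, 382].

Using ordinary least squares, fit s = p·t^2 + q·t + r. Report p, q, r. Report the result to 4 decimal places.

With design matrix M, MᵀM = [[16660, 1690, 196]; [1690, 196, 22]; [196, 22, 6]] and Mᵀs = [52825, 5399, 618]ᵀ.
Row-reducing yields p = 540710/179643, q = 652229/359286, r = -237145/119762.

p = 3.0099, q = 1.8153, r = -1.9801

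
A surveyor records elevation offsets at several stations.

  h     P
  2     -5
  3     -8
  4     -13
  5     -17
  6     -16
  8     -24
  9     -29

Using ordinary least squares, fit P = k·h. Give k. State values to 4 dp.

k = -3.0638

Sums needed: Σh·h = 235.
Moment sums: Σh·P = -720.
AᵀA·[k]ᵀ = AᵀP becomes [[235]]·[k]ᵀ = [-720]ᵀ.
Hence k = -720 / 235 ≈ -3.06383.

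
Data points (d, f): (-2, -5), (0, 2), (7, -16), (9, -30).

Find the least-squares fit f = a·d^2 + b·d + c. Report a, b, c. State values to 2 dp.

Sums needed: Σd^2·d^2 = 8978, Σd^2·d = 1064, Σd^2 = 134, Σd·d = 134, Σd = 14, Σ1 = 4.
For Aᵀf: Σd^2·f = -3234, Σd·f = -372, Σf = -49.
Normal equations: [[8978, 1064, 134]; [1064, 134, 14]; [134, 14, 4]]·[a, b, c]ᵀ = [-3234, -372, -49]ᵀ.
Row-reducing yields a = -7/12, b = 1759/1020, c = 427/340.

a = -0.58, b = 1.72, c = 1.26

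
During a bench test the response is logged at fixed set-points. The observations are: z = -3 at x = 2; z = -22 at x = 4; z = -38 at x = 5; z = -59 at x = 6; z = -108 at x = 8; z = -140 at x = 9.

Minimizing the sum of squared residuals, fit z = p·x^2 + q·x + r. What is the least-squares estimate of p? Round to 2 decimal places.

Sums needed: Σx^2·x^2 = 12850, Σx^2·x = 1654, Σx^2 = 226, Σx·x = 226, Σx = 34, Σ1 = 6.
Moment sums: Σx^2·z = -21690, Σx·z = -2762, Σz = -370.
Normal equations: [[12850, 1654, 226]; [1654, 226, 34]; [226, 34, 6]]·[p, q, r]ᵀ = [-21690, -2762, -370]ᵀ.
Inverting the 3×3 Gram matrix, [p, q, r]ᵀ = [-29/15, 127/75, 39/25]ᵀ.

p = -1.93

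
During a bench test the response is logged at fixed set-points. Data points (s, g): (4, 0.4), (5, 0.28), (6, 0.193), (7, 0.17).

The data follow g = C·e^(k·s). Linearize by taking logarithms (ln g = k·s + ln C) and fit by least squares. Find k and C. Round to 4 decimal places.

Linearized form: ln g = k·s + ln C. From the 4 transformed points,
Σs = 22.0000, Σ(s)² = 126.0000, Σln g = -5.6063, Σs·ln g = -32.3041.
Equations: 126.0000·k + 22.0000·ln C = -32.3041;  22.0000·k + 4·ln C = -5.6063.
Solving (det = 20.0000): k = -0.29391, ln C = 0.21493, so C = exp(0.21493) = 1.23978.

k = -0.2939, C = 1.2398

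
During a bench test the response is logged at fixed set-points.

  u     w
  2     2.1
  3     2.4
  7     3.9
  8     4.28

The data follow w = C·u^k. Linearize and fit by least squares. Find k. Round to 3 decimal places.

With ln wᵢ as the transformed response and ln uᵢ as the regressor:
XᵀX = [[9.7980, 5.8171]; [5.8171, 4]], rhs = [7.1478, 4.4323]ᵀ  (here Σln u = 5.8171, Σ(ln u)² = 9.7980, Σln w = 4.4323, Σln u·ln w = 7.1478).
Solving (det = 5.3534): k = 0.52451, ln C = 0.34531.

k = 0.525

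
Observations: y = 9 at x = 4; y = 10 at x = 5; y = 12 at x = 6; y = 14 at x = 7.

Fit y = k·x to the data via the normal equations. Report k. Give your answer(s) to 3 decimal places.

k = 2.032

Entries of MᵀM: Σx·x = 126.
Moment sums: Σx·y = 256.
MᵀM·[k]ᵀ = Mᵀy becomes [[126]]·[k]ᵀ = [256]ᵀ.
k = 256/126 = 2.03175.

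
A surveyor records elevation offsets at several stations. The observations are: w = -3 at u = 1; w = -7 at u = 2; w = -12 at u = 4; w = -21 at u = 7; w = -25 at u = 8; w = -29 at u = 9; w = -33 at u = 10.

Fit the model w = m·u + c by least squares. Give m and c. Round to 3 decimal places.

The normal system XᵀX·[m, c]ᵀ = Xᵀw is [[315, 41]; [41, 7]]·[m, c]ᵀ = [-1003, -130]ᵀ.
Eliminating c: 7·(row 1) − 41·(row 2) gives 524·m = 7·(-1003) − 41·(-130) = -1691, so m = -1691/524.
Then c = ((-130) − 41·(-1691/524))/7 = 173/524.

m = -3.227, c = 0.330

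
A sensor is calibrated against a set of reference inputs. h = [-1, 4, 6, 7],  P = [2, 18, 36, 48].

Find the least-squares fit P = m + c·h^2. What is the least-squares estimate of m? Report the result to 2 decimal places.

Sums needed: Σ1 = 4, Σh^2 = 102, Σh^2·h^2 = 3954.
And ΣP = 104, Σh^2·P = 3938.
So AᵀA·[m, c]ᵀ = AᵀP: [[4, 102]; [102, 3954]]·[m, c]ᵀ = [104, 3938]ᵀ.
Δ = 4·3954 − 102² = 5412.
m = (104·3954 − 102·3938)/5412 = 795/451; c = (4·3938 − 102·104)/5412 = 1286/1353.

m = 1.76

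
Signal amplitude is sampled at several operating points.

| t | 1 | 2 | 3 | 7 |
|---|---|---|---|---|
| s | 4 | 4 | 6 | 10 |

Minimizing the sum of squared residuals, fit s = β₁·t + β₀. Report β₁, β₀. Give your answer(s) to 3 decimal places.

With design matrix A, AᵀA = [[63, 13]; [13, 4]] and Aᵀs = [100, 24]ᵀ.
Eliminating β₀: 4·(row 1) − 13·(row 2) gives 83·β₁ = 4·100 − 13·24 = 88, so β₁ = 88/83.
Then β₀ = (24 − 13·(88/83))/4 = 212/83.

β₁ = 1.060, β₀ = 2.554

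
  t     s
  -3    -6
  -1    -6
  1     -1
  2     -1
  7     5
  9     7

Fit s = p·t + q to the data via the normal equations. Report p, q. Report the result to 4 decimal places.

p = 1.1535, q = -3.2171

The normal equations are: 145·p + 15·q = 119;  15·p + 6·q = -2.
(Σt·t = 145, Σt = 15, Σ1 = 6, Σt·s = 119, Σs = -2.)
det = 145·6 − 15² = 645.
p = (119·6 − 15·(-2))/645 = 248/215; q = (145·(-2) − 15·119)/645 = -415/129.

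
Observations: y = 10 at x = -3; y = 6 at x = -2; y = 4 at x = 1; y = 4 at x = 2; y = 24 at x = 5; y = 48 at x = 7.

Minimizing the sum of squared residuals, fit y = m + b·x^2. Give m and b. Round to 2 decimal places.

m = 1.69, b = 0.93

Setting ∂/∂m … = 0 gives: 6·m + 92·b = 96;  92·m + 3140·b = 3086.
(Σ1 = 6, Σx^2 = 92, Σx^2·x^2 = 3140, Σy = 96, Σx^2·y = 3086.)
det = 6·3140 − 92² = 10376.
m = (96·3140 − 92·3086)/10376 = 2191/1297; b = (6·3086 − 92·96)/10376 = 2421/2594.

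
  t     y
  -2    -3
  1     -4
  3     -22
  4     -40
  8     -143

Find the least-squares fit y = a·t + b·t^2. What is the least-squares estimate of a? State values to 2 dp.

Entries of XᵀX: Σt·t = 94, Σt·t^2 = 596, Σt^2·t^2 = 4450.
For Xᵀy: Σt·y = -1368, Σt^2·y = -10006.
So XᵀX·[a, b]ᵀ = Xᵀy: [[94, 596]; [596, 4450]]·[a, b]ᵀ = [-1368, -10006]ᵀ.
Determinant 94·4450 − 596² = 63084.
a = ((-1368)·4450 − 596·(-10006))/63084 = -31006/15771; b = (94·(-10006) − 596·(-1368))/63084 = -31309/15771.

a = -1.97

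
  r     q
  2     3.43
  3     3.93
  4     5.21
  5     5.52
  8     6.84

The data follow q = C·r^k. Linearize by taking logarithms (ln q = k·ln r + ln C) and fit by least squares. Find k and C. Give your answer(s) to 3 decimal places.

k = 0.520, C = 2.370

Let Y = ln q. Fitting Y = k·ln r + ln C by least squares:
Σln r = 6.8669, Σ(ln r)² = 10.5236, Σln q = 7.8829, Σln r·ln q = 11.3940.
Normal system: [[10.5236, 6.8669]; [6.8669, 5]]·[k, ln C]ᵀ = [11.3940, 7.8829]ᵀ.
Δ = 10.5236·5 − (6.8669)² = 5.4631; k = (11.3940·5 − 6.8669·7.8829)/5.4631 = 0.51954, ln C = (10.5236·7.8829 − 6.8669·11.3940)/5.4631 = 0.86306, so C = exp(0.86306) = 2.37041.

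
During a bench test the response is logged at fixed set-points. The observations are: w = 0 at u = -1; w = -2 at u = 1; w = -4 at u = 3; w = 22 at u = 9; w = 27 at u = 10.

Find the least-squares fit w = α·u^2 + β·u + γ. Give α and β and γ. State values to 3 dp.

α = 0.470, β = -1.716, γ = -1.893

AᵀA·[α, β, γ]ᵀ = Aᵀw reads: 16644·α + 1756·β + 192·γ = 4444;  1756·α + 192·β + 22·γ = 454;  192·α + 22·β + 5·γ = 43.
Row-reducing yields α = 226/481, β = -14029/8177, γ = -1191/629.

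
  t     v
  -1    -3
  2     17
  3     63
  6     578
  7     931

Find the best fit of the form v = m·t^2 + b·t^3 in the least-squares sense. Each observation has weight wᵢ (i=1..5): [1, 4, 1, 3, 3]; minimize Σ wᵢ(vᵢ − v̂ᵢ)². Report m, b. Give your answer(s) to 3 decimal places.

m = -1.693, b = 2.957

Normal-equation sums: Σwᵢ·t^2·t^2 = 11237, Σwᵢ·t^2·t^3 = 74119, Σwᵢ·t^3·t^3 = 493901.
Right-hand side: Σwᵢ·t^2·v = 200117, Σwᵢ·t^3·v = 1334791.
MᵀWM·[m, b]ᵀ = MᵀWv becomes [[11237, 74119]; [74119, 493901]]·[m, b]ᵀ = [200117, 1334791]ᵀ.
Δ = 11237·493901 − 74119² = 56339376.
m = (200117·493901 − 74119·1334791)/56339376 = -1987244/1173737; b = (11237·1334791 − 74119·200117)/56339376 = 3470303/1173737.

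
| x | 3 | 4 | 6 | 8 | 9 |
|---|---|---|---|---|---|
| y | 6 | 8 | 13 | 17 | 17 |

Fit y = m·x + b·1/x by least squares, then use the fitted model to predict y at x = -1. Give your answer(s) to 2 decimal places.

ŷ = -2.56

Normal-equation sums: Σx·x = 206, Σx·1/x = 5, Σ1/x·1/x = 1189/5184.
Moment sums: Σx·y = 417, Σ1/x·y = 733/72.
Normal equations: [[206, 5]; [5, 1189/5184]]·[m, b]ᵀ = [417, 733/72]ᵀ.
det = 206·(1189/5184) − 5² = 57667/2592.
m = (417·(1189/5184) − 5·(733/72))/(57667/2592) = 231933/115334; b = (206·(733/72) − 5·417)/(57667/2592) = 31608/57667.
At x = -1: ŷ = (231933/115334)·(-1) + (31608/57667)·(-1) = -295149/115334.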